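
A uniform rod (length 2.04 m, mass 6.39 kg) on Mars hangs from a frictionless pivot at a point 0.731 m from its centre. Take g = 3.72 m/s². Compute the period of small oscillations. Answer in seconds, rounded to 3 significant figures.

For a physical pendulum T = 2π√(I/(mgd)), with d = 0.7310 m from pivot to centre of mass.
I_cm = mL²/12 = 6.39 × 2.04²/12 = 2.216 kg·m²; I = I_cm + md² = 2.216 + 6.39 × 0.7310² = 5.631 kg·m².
T = 2π√(5.631/(6.39 × 3.72 × 0.7310)) = 3.58 s.

3.58 s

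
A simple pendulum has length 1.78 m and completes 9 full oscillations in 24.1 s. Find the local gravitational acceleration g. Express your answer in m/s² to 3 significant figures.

T = 24.1/9 = 2.678 s.
From T = 2π√(L/g), g = 4π²L/T² = 4π² × 1.78/2.678² = 9.80 m/s².

9.80 m/s²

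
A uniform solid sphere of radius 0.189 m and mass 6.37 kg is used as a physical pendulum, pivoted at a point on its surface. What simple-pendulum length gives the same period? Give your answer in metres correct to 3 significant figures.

The equivalent simple-pendulum length is L_eq = I/(md), where I is about the pivot and d = 0.1890 m.
I_cm = (2/5)mR² = 0.09102 kg·m², so I = I_cm + md² = 0.09102 + 0.2275 = 0.3186 kg·m².
L_eq = 0.3186/(6.37 × 0.1890) = 0.265 m.

0.265 m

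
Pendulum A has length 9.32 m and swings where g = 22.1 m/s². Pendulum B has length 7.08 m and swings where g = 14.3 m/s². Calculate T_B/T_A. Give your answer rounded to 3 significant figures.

1.08

T = 2π√(L/g), so T_B/T_A = √((L_B/g_B)/(L_A/g_A)) = √((7.08/14.3)/(9.32/22.1)) = 1.08.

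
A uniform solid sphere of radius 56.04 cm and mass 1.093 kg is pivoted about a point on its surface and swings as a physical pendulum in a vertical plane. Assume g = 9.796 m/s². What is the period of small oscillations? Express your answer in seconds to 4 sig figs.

1.778 s

I_cm = (2/5)mr² = 0.13730 kg·m². The pivot is at distance d = 0.5604 m from the centre of mass.
By the parallel-axis theorem, I = I_cm + md² = 0.13730 + 0.34325 = 0.48056 kg·m².
T = 2π√(I/(mgd)) = 2π√(0.48056/(1.093 × 9.796 × 0.5604)) = 1.778 s.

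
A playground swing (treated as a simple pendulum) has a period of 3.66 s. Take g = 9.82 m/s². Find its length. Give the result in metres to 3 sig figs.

From T = 2π√(L/g), L = gT²/(4π²) = 9.82 × 3.660²/(4π²) = 3.33 m.

3.33 m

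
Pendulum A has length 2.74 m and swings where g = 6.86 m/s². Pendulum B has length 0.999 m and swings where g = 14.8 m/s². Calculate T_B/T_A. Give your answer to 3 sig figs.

0.411

T = 2π√(L/g), so T_B/T_A = √((L_B/g_B)/(L_A/g_A)) = √((0.999/14.8)/(2.74/6.86)) = 0.411.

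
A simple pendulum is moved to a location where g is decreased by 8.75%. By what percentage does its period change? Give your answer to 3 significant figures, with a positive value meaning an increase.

T ∝ 1/√g, so T'/T = 1/√(0.9125) = 1.047.
Percentage change in T = (1.047 − 1) × 100% = 4.68%.

4.68%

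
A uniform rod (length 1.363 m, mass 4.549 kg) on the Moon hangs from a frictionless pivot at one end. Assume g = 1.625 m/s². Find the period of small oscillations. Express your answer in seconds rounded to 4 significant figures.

For a physical pendulum T = 2π√(I/(mgd)), with d = 0.68150 m from pivot to centre of mass.
I_cm = mL²/12 = 4.549 × 1.363²/12 = 0.70425 kg·m²; I = I_cm + md² = 0.70425 + 4.549 × 0.68150² = 2.8170 kg·m².
T = 2π√(2.8170/(4.549 × 1.625 × 0.68150)) = 4.698 s.

4.698 s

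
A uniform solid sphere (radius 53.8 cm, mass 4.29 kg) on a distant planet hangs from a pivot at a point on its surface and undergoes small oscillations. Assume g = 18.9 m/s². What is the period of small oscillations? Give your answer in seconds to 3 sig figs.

I_cm = (2/5)mr² = 0.4967 kg·m². The pivot is at distance d = 0.538 m from the centre of mass.
By the parallel-axis theorem, I = I_cm + md² = 0.4967 + 1.242 = 1.738 kg·m².
T = 2π√(I/(mgd)) = 2π√(1.738/(4.29 × 18.9 × 0.538)) = 1.25 s.

1.25 s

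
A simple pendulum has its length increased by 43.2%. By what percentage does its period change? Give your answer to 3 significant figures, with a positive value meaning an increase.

19.7%

T ∝ √L, so T'/T = √(1.432) = 1.197.
Percentage change in T = (1.197 − 1) × 100% = 19.7%.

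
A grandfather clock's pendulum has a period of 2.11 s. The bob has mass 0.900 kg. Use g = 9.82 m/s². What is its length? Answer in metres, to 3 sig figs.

From T = 2π√(L/g), L = gT²/(4π²) = 9.82 × 2.110²/(4π²) = 1.11 m.

1.11 m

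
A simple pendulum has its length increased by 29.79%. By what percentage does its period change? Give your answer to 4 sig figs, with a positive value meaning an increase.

T ∝ √L, so T'/T = √(1.2979) = 1.1393.
Percentage change in T = (1.1393 − 1) × 100% = 13.93%.

13.93%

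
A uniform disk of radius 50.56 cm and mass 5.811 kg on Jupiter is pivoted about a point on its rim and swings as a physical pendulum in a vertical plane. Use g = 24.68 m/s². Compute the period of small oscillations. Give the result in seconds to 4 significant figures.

I_cm = ½mr² = 0.74274 kg·m². The pivot is at distance d = 0.5056 m from the centre of mass.
By the parallel-axis theorem, I = I_cm + md² = 0.74274 + 1.4855 = 2.2282 kg·m².
T = 2π√(I/(mgd)) = 2π√(2.2282/(5.811 × 24.68 × 0.5056)) = 1.101 s.

1.101 s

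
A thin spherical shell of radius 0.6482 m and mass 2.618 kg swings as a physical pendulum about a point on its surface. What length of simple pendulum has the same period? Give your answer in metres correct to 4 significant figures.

The equivalent simple-pendulum length is L_eq = I/(md), where I is about the pivot and d = 0.64820 m.
I_cm = (2/3)mR² = 0.73332 kg·m², so I = I_cm + md² = 0.73332 + 1.1000 = 1.8333 kg·m².
L_eq = 1.8333/(2.618 × 0.64820) = 1.080 m.

1.080 m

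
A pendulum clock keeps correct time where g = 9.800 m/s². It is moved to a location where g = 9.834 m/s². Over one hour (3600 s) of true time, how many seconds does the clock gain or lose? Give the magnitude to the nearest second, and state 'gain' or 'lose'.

gain 6 s

The clock's period scales as T ∝ 1/√g, so T'/T = √(9.800/9.834) = 0.998270.
In 3600 s of true time the clock registers 3600/0.998270 = 3606.2 s, so it gains 6 s.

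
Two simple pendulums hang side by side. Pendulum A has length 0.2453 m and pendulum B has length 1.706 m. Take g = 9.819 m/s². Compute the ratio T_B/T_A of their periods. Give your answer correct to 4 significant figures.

T ∝ √L, so T_B/T_A = √(L_B/L_A) = √(1.706/0.2453) = 2.637.

2.637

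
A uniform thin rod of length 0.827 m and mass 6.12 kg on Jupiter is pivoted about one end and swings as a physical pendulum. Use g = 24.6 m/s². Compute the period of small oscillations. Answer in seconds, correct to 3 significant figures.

0.941 s

For a physical pendulum T = 2π√(I/(mgd)), with d = 0.4135 m from pivot to centre of mass.
I_cm = mL²/12 = 6.12 × 0.827²/12 = 0.3488 kg·m²; I = I_cm + md² = 0.3488 + 6.12 × 0.4135² = 1.395 kg·m².
T = 2π√(1.395/(6.12 × 24.6 × 0.4135)) = 0.941 s.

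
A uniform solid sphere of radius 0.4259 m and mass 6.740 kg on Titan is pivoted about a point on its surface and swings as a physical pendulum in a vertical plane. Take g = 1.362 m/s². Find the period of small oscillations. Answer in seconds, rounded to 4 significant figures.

I_cm = (2/5)mr² = 0.48903 kg·m². The pivot is at distance d = 0.4259 m from the centre of mass.
By the parallel-axis theorem, I = I_cm + md² = 0.48903 + 1.2226 = 1.7116 kg·m².
T = 2π√(I/(mgd)) = 2π√(1.7116/(6.740 × 1.362 × 0.4259)) = 4.157 s.

4.157 s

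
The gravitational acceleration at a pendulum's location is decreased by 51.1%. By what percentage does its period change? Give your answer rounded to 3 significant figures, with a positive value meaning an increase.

43.0%

T ∝ 1/√g, so T'/T = 1/√(0.4890) = 1.430.
Percentage change in T = (1.430 − 1) × 100% = 43.0%.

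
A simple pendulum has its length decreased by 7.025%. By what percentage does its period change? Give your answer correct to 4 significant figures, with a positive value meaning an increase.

-3.576%

T ∝ √L, so T'/T = √(0.92975) = 0.96424.
Percentage change in T = (0.96424 − 1) × 100% = -3.576%.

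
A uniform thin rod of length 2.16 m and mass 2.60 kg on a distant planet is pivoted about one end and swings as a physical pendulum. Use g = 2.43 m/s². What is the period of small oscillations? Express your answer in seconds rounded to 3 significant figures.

4.84 s

For a physical pendulum T = 2π√(I/(mgd)), with d = 1.080 m from pivot to centre of mass.
I_cm = mL²/12 = 2.60 × 2.16²/12 = 1.011 kg·m²; I = I_cm + md² = 1.011 + 2.60 × 1.080² = 4.044 kg·m².
T = 2π√(4.044/(2.60 × 2.43 × 1.080)) = 4.84 s.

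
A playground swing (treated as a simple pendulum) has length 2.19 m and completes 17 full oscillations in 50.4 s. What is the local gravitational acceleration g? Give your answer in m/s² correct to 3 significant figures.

T = 50.4/17 = 2.965 s.
From T = 2π√(L/g), g = 4π²L/T² = 4π² × 2.19/2.965² = 9.84 m/s².

9.84 m/s²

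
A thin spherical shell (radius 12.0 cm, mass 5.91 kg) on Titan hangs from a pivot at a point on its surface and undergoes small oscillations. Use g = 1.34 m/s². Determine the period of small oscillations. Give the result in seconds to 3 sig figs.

2.43 s

I_cm = (2/3)mr² = 0.05674 kg·m². The pivot is at distance d = 0.120 m from the centre of mass.
By the parallel-axis theorem, I = I_cm + md² = 0.05674 + 0.08510 = 0.1418 kg·m².
T = 2π√(I/(mgd)) = 2π√(0.1418/(5.91 × 1.34 × 0.120)) = 2.43 s.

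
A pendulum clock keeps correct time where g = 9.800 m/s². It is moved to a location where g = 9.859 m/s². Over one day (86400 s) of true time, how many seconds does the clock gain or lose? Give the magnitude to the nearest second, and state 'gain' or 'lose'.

The clock's period scales as T ∝ 1/√g, so T'/T = √(9.800/9.859) = 0.997003.
In 86400 s of true time the clock registers 86400/0.997003 = 86659.7 s, so it gains 260 s.

gain 260 s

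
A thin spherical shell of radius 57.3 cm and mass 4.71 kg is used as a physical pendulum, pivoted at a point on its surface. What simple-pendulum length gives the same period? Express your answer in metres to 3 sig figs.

0.955 m

The equivalent simple-pendulum length is L_eq = I/(md), where I is about the pivot and d = 0.5730 m.
I_cm = (2/3)mR² = 1.031 kg·m², so I = I_cm + md² = 1.031 + 1.546 = 2.577 kg·m².
L_eq = 2.577/(4.71 × 0.5730) = 0.955 m.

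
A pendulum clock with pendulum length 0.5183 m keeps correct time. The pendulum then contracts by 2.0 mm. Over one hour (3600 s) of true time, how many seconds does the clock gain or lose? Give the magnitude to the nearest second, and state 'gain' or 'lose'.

T ∝ √L, so T'/T = √(0.51630/0.5183) = 0.998069.
In 3600 s of true time the clock registers 3600/0.998069 = 3607.0 s, so it gains 7 s.

gain 7 s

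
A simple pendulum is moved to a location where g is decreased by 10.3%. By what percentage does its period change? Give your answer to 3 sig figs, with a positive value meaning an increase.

5.59%

T ∝ 1/√g, so T'/T = 1/√(0.8970) = 1.056.
Percentage change in T = (1.056 − 1) × 100% = 5.59%.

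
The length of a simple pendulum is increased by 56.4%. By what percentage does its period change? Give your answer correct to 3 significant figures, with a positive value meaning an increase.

25.1%

T ∝ √L, so T'/T = √(1.564) = 1.251.
Percentage change in T = (1.251 − 1) × 100% = 25.1%.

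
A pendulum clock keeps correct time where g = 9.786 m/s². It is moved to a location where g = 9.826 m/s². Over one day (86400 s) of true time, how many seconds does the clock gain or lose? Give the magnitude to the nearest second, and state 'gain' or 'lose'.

The clock's period scales as T ∝ 1/√g, so T'/T = √(9.786/9.826) = 0.997963.
In 86400 s of true time the clock registers 86400/0.997963 = 86576.4 s, so it gains 176 s.

gain 176 s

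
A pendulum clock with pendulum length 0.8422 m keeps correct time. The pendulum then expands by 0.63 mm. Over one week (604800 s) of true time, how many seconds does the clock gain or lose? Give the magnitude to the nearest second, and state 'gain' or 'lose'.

lose 226 s

T ∝ √L, so T'/T = √(0.84283/0.8422) = 1.00037.
In 604800 s of true time the clock registers 604800/1.00037 = 604573.9 s, so it loses 226 s.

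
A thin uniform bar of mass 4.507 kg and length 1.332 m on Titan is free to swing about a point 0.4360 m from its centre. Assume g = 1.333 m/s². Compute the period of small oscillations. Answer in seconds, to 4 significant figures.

4.791 s

For a physical pendulum T = 2π√(I/(mgd)), with d = 0.43600 m from pivot to centre of mass.
I_cm = mL²/12 = 4.507 × 1.332²/12 = 0.66637 kg·m²; I = I_cm + md² = 0.66637 + 4.507 × 0.43600² = 1.5231 kg·m².
T = 2π√(1.5231/(4.507 × 1.333 × 0.43600)) = 4.791 s.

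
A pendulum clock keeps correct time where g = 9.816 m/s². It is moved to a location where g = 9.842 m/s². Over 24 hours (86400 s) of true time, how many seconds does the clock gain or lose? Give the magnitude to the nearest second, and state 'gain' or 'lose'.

The clock's period scales as T ∝ 1/√g, so T'/T = √(9.816/9.842) = 0.998678.
In 86400 s of true time the clock registers 86400/0.998678 = 86514.3 s, so it gains 114 s.

gain 114 s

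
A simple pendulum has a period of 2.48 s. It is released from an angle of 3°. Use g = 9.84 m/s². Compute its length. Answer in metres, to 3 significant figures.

1.53 m

From T = 2π√(L/g), L = gT²/(4π²) = 9.84 × 2.480²/(4π²) = 1.53 m.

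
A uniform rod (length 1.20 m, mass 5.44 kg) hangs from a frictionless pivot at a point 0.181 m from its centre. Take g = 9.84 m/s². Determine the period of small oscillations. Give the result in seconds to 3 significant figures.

For a physical pendulum T = 2π√(I/(mgd)), with d = 0.1810 m from pivot to centre of mass.
I_cm = mL²/12 = 5.44 × 1.20²/12 = 0.6528 kg·m²; I = I_cm + md² = 0.6528 + 5.44 × 0.1810² = 0.8310 kg·m².
T = 2π√(0.8310/(5.44 × 9.84 × 0.1810)) = 1.84 s.

1.84 s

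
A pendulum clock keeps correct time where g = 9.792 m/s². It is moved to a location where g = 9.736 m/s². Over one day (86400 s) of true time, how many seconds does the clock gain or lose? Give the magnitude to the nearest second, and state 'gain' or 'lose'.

The clock's period scales as T ∝ 1/√g, so T'/T = √(9.792/9.736) = 1.00287.
In 86400 s of true time the clock registers 86400/1.00287 = 86152.6 s, so it loses 247 s.

lose 247 s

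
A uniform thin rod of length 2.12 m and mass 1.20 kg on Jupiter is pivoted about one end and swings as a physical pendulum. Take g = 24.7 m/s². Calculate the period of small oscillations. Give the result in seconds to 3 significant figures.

For a physical pendulum T = 2π√(I/(mgd)), with d = 1.060 m from pivot to centre of mass.
I_cm = mL²/12 = 1.20 × 2.12²/12 = 0.4494 kg·m²; I = I_cm + md² = 0.4494 + 1.20 × 1.060² = 1.798 kg·m².
T = 2π√(1.798/(1.20 × 24.7 × 1.060)) = 1.50 s.

1.50 s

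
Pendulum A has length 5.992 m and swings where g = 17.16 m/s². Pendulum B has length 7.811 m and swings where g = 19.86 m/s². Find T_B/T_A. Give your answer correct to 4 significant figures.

1.061

T = 2π√(L/g), so T_B/T_A = √((L_B/g_B)/(L_A/g_A)) = √((7.811/19.86)/(5.992/17.16)) = 1.061.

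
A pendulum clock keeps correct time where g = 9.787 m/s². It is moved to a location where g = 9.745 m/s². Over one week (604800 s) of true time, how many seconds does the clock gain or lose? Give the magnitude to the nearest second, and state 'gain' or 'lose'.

The clock's period scales as T ∝ 1/√g, so T'/T = √(9.787/9.745) = 1.00215.
In 604800 s of true time the clock registers 604800/1.00215 = 603500.9 s, so it loses 1299 s.

lose 1299 s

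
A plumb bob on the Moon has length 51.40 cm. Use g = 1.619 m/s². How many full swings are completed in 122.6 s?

T = 2π√(L/g) = 2π√(0.5140/1.619) = 3.5403 s.
Number of complete oscillations = ⌊122.6/3.5403⌋ = ⌊34.630⌋ = 34.

34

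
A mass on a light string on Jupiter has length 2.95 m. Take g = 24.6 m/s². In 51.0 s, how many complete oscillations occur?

23

T = 2π√(L/g) = 2π√(2.95/24.6) = 2.176 s.
Number of complete oscillations = ⌊51.0/2.176⌋ = ⌊23.44⌋ = 23.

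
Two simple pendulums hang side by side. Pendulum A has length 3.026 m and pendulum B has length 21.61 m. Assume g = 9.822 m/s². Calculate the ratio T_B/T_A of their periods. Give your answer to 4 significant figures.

T ∝ √L, so T_B/T_A = √(L_B/L_A) = √(21.61/3.026) = 2.672.

2.672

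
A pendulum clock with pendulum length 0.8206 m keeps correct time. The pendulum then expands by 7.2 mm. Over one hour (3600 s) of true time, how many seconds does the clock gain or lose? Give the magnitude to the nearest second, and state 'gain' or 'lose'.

T ∝ √L, so T'/T = √(0.82780/0.8206) = 1.00438.
In 3600 s of true time the clock registers 3600/1.00438 = 3584.3 s, so it loses 16 s.

lose 16 s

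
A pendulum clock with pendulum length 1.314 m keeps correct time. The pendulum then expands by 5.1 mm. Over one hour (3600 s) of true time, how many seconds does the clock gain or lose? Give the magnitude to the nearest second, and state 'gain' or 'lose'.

T ∝ √L, so T'/T = √(1.31910/1.314) = 1.00194.
In 3600 s of true time the clock registers 3600/1.00194 = 3593.0 s, so it loses 7 s.

lose 7 s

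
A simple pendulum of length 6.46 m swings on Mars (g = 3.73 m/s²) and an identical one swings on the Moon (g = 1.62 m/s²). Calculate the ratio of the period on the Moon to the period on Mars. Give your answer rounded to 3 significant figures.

1.52

T ∝ 1/√g, so T₂/T₁ = √(g₁/g₂) = √(3.73/1.62) = 1.52.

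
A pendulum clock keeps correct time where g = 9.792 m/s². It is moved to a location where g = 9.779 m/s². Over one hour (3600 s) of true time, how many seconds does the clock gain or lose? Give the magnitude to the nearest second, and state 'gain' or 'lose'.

lose 2 s

The clock's period scales as T ∝ 1/√g, so T'/T = √(9.792/9.779) = 1.00066.
In 3600 s of true time the clock registers 3600/1.00066 = 3597.6 s, so it loses 2 s.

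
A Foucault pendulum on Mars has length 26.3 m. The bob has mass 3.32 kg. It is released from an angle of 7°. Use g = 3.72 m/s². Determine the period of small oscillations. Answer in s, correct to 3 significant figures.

16.7 s

T = 2π√(L/g) = 2π√(26.3/3.72) = 2π × 2.659 = 16.7 s.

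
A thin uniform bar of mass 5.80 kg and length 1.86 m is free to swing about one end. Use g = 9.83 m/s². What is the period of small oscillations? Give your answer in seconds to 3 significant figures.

2.23 s

For a physical pendulum T = 2π√(I/(mgd)), with d = 0.9300 m from pivot to centre of mass.
I_cm = mL²/12 = 5.80 × 1.86²/12 = 1.672 kg·m²; I = I_cm + md² = 1.672 + 5.80 × 0.9300² = 6.689 kg·m².
T = 2π√(6.689/(5.80 × 9.83 × 0.9300)) = 2.23 s.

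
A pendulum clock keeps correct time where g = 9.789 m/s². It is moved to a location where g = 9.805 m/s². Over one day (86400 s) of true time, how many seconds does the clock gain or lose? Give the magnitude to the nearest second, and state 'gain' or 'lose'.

gain 71 s

The clock's period scales as T ∝ 1/√g, so T'/T = √(9.789/9.805) = 0.999184.
In 86400 s of true time the clock registers 86400/0.999184 = 86470.6 s, so it gains 71 s.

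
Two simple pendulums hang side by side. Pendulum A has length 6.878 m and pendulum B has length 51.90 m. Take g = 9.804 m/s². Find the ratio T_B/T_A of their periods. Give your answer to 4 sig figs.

2.747

T ∝ √L, so T_B/T_A = √(L_B/L_A) = √(51.90/6.878) = 2.747.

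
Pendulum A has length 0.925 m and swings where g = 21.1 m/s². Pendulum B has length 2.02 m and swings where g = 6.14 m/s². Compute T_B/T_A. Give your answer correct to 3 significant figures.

2.74

T = 2π√(L/g), so T_B/T_A = √((L_B/g_B)/(L_A/g_A)) = √((2.02/6.14)/(0.925/21.1)) = 2.74.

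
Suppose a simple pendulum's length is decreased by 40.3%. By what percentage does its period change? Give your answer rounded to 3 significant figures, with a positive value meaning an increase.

-22.7%

T ∝ √L, so T'/T = √(0.5970) = 0.7727.
Percentage change in T = (0.7727 − 1) × 100% = -22.7%.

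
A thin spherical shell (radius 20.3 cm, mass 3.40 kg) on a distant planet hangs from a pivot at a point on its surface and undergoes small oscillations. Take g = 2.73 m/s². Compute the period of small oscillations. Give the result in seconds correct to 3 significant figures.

I_cm = (2/3)mr² = 0.09341 kg·m². The pivot is at distance d = 0.203 m from the centre of mass.
By the parallel-axis theorem, I = I_cm + md² = 0.09341 + 0.1401 = 0.2335 kg·m².
T = 2π√(I/(mgd)) = 2π√(0.2335/(3.40 × 2.73 × 0.203)) = 2.21 s.

2.21 s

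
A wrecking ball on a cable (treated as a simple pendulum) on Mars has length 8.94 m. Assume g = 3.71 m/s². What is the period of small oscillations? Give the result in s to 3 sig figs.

T = 2π√(L/g) = 2π√(8.94/3.71) = 2π × 1.552 = 9.75 s.

9.75 s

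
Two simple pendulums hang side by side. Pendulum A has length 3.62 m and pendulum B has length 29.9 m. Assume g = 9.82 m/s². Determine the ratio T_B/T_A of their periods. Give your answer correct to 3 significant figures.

2.87

T ∝ √L, so T_B/T_A = √(L_B/L_A) = √(29.9/3.62) = 2.87.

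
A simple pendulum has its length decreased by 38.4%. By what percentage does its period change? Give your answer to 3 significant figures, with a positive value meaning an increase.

-21.5%

T ∝ √L, so T'/T = √(0.6160) = 0.7849.
Percentage change in T = (0.7849 − 1) × 100% = -21.5%.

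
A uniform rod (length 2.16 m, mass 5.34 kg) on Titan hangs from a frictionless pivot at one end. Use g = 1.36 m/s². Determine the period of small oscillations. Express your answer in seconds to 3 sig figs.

6.47 s

For a physical pendulum T = 2π√(I/(mgd)), with d = 1.080 m from pivot to centre of mass.
I_cm = mL²/12 = 5.34 × 2.16²/12 = 2.076 kg·m²; I = I_cm + md² = 2.076 + 5.34 × 1.080² = 8.305 kg·m².
T = 2π√(8.305/(5.34 × 1.36 × 1.080)) = 6.47 s.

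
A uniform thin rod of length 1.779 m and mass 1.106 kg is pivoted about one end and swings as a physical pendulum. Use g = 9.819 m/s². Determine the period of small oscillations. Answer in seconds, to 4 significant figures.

2.184 s

For a physical pendulum T = 2π√(I/(mgd)), with d = 0.88950 m from pivot to centre of mass.
I_cm = mL²/12 = 1.106 × 1.779²/12 = 0.29169 kg·m²; I = I_cm + md² = 0.29169 + 1.106 × 0.88950² = 1.1668 kg·m².
T = 2π√(1.1668/(1.106 × 9.819 × 0.88950)) = 2.184 s.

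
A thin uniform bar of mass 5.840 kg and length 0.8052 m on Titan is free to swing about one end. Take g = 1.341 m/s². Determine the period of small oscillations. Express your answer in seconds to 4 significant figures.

3.975 s

For a physical pendulum T = 2π√(I/(mgd)), with d = 0.40260 m from pivot to centre of mass.
I_cm = mL²/12 = 5.840 × 0.8052²/12 = 0.31553 kg·m²; I = I_cm + md² = 0.31553 + 5.840 × 0.40260² = 1.2621 kg·m².
T = 2π√(1.2621/(5.840 × 1.341 × 0.40260)) = 3.975 s.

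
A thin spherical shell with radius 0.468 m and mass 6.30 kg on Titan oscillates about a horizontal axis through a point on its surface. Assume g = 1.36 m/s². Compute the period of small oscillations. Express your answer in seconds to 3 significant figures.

I_cm = (2/3)mr² = 0.9199 kg·m². The pivot is at distance d = 0.468 m from the centre of mass.
By the parallel-axis theorem, I = I_cm + md² = 0.9199 + 1.380 = 2.300 kg·m².
T = 2π√(I/(mgd)) = 2π√(2.300/(6.30 × 1.36 × 0.468)) = 4.76 s.

4.76 s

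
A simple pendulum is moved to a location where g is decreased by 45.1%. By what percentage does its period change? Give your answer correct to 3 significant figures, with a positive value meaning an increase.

35.0%

T ∝ 1/√g, so T'/T = 1/√(0.5490) = 1.350.
Percentage change in T = (1.350 − 1) × 100% = 35.0%.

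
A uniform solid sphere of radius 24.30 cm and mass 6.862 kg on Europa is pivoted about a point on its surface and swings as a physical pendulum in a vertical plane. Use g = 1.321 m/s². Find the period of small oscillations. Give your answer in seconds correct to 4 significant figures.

3.189 s

I_cm = (2/5)mr² = 0.16208 kg·m². The pivot is at distance d = 0.2430 m from the centre of mass.
By the parallel-axis theorem, I = I_cm + md² = 0.16208 + 0.40519 = 0.56727 kg·m².
T = 2π√(I/(mgd)) = 2π√(0.56727/(6.862 × 1.321 × 0.2430)) = 3.189 s.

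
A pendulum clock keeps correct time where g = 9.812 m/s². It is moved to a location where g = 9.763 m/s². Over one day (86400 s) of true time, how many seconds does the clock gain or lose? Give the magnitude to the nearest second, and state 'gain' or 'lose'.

lose 216 s

The clock's period scales as T ∝ 1/√g, so T'/T = √(9.812/9.763) = 1.00251.
In 86400 s of true time the clock registers 86400/1.00251 = 86184.0 s, so it loses 216 s.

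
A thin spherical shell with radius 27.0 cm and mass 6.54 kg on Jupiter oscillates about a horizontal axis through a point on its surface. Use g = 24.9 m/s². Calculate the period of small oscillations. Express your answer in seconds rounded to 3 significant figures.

I_cm = (2/3)mr² = 0.3178 kg·m². The pivot is at distance d = 0.270 m from the centre of mass.
By the parallel-axis theorem, I = I_cm + md² = 0.3178 + 0.4768 = 0.7946 kg·m².
T = 2π√(I/(mgd)) = 2π√(0.7946/(6.54 × 24.9 × 0.270)) = 0.845 s.

0.845 s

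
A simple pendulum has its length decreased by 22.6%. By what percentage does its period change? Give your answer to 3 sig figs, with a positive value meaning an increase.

-12.0%

T ∝ √L, so T'/T = √(0.7740) = 0.8798.
Percentage change in T = (0.8798 − 1) × 100% = -12.0%.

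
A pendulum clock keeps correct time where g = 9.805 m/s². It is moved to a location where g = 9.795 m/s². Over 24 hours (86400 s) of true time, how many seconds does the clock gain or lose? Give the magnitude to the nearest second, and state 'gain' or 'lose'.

The clock's period scales as T ∝ 1/√g, so T'/T = √(9.805/9.795) = 1.00051.
In 86400 s of true time the clock registers 86400/1.00051 = 86355.9 s, so it loses 44 s.

lose 44 s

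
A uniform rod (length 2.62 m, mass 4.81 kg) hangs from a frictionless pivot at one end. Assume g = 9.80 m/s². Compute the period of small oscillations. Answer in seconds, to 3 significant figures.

For a physical pendulum T = 2π√(I/(mgd)), with d = 1.310 m from pivot to centre of mass.
I_cm = mL²/12 = 4.81 × 2.62²/12 = 2.751 kg·m²; I = I_cm + md² = 2.751 + 4.81 × 1.310² = 11.01 kg·m².
T = 2π√(11.01/(4.81 × 9.80 × 1.310)) = 2.65 s.

2.65 s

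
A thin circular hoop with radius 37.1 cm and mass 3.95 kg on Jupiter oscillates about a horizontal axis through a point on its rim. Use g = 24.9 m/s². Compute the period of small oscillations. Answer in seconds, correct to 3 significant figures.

I_cm = mr² = 0.5437 kg·m². The pivot is at distance d = 0.371 m from the centre of mass.
By the parallel-axis theorem, I = I_cm + md² = 0.5437 + 0.5437 = 1.087 kg·m².
T = 2π√(I/(mgd)) = 2π√(1.087/(3.95 × 24.9 × 0.371)) = 1.08 s.

1.08 s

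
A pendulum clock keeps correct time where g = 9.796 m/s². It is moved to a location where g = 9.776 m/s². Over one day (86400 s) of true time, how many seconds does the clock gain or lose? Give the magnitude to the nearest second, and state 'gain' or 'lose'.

lose 88 s

The clock's period scales as T ∝ 1/√g, so T'/T = √(9.796/9.776) = 1.00102.
In 86400 s of true time the clock registers 86400/1.00102 = 86311.8 s, so it loses 88 s.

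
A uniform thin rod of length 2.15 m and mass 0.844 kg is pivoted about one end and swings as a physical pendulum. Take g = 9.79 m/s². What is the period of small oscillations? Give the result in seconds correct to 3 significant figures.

For a physical pendulum T = 2π√(I/(mgd)), with d = 1.075 m from pivot to centre of mass.
I_cm = mL²/12 = 0.844 × 2.15²/12 = 0.3251 kg·m²; I = I_cm + md² = 0.3251 + 0.844 × 1.075² = 1.300 kg·m².
T = 2π√(1.300/(0.844 × 9.79 × 1.075)) = 2.40 s.

2.40 s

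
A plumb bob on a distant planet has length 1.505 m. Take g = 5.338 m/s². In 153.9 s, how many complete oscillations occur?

46

T = 2π√(L/g) = 2π√(1.505/5.338) = 3.3363 s.
Number of complete oscillations = ⌊153.9/3.3363⌋ = ⌊46.130⌋ = 46.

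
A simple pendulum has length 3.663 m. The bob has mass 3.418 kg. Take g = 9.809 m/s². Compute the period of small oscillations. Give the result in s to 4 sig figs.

3.840 s

T = 2π√(L/g) = 2π√(3.663/9.809) = 2π × 0.61109 = 3.840 s.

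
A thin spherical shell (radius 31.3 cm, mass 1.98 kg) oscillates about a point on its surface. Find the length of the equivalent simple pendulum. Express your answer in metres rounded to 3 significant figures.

0.522 m

The equivalent simple-pendulum length is L_eq = I/(md), where I is about the pivot and d = 0.3130 m.
I_cm = (2/3)mR² = 0.1293 kg·m², so I = I_cm + md² = 0.1293 + 0.1940 = 0.3233 kg·m².
L_eq = 0.3233/(1.98 × 0.3130) = 0.522 m.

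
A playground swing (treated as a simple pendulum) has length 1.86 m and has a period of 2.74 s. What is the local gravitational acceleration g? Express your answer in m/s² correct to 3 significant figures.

From T = 2π√(L/g), g = 4π²L/T² = 4π² × 1.86/2.740² = 9.78 m/s².

9.78 m/s²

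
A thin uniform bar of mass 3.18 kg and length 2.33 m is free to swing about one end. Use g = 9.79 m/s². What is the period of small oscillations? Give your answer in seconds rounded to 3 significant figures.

2.50 s

For a physical pendulum T = 2π√(I/(mgd)), with d = 1.165 m from pivot to centre of mass.
I_cm = mL²/12 = 3.18 × 2.33²/12 = 1.439 kg·m²; I = I_cm + md² = 1.439 + 3.18 × 1.165² = 5.755 kg·m².
T = 2π√(5.755/(3.18 × 9.79 × 1.165)) = 2.50 s.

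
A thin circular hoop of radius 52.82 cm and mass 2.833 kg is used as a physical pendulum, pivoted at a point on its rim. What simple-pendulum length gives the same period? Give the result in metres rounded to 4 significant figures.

The equivalent simple-pendulum length is L_eq = I/(md), where I is about the pivot and d = 0.52820 m.
I_cm = mR² = 0.79039 kg·m², so I = I_cm + md² = 0.79039 + 0.79039 = 1.5808 kg·m².
L_eq = 1.5808/(2.833 × 0.52820) = 1.056 m.

1.056 m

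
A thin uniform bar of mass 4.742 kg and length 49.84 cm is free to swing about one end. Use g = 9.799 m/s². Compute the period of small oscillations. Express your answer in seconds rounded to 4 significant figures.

For a physical pendulum T = 2π√(I/(mgd)), with d = 0.24920 m from pivot to centre of mass.
I_cm = mL²/12 = 4.742 × 0.4984²/12 = 0.098160 kg·m²; I = I_cm + md² = 0.098160 + 4.742 × 0.24920² = 0.39264 kg·m².
T = 2π√(0.39264/(4.742 × 9.799 × 0.24920)) = 1.157 s.

1.157 s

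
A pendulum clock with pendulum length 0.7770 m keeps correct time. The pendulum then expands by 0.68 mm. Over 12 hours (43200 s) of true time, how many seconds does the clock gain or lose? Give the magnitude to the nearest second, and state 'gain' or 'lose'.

T ∝ √L, so T'/T = √(0.77768/0.7770) = 1.00044.
In 43200 s of true time the clock registers 43200/1.00044 = 43181.1 s, so it loses 19 s.

lose 19 s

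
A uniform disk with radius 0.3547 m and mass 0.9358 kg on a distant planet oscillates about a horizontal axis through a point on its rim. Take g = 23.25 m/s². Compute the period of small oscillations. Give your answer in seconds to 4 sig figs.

0.9505 s

I_cm = ½mr² = 0.058867 kg·m². The pivot is at distance d = 0.3547 m from the centre of mass.
By the parallel-axis theorem, I = I_cm + md² = 0.058867 + 0.11773 = 0.17660 kg·m².
T = 2π√(I/(mgd)) = 2π√(0.17660/(0.9358 × 23.25 × 0.3547)) = 0.9505 s.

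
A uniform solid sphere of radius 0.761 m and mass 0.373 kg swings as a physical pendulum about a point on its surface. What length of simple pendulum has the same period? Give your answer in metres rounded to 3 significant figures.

The equivalent simple-pendulum length is L_eq = I/(md), where I is about the pivot and d = 0.7610 m.
I_cm = (2/5)mR² = 0.08640 kg·m², so I = I_cm + md² = 0.08640 + 0.2160 = 0.3024 kg·m².
L_eq = 0.3024/(0.373 × 0.7610) = 1.07 m.

1.07 m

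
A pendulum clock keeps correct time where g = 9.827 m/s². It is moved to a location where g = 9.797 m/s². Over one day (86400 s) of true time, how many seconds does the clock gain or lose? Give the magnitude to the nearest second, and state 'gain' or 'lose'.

lose 132 s

The clock's period scales as T ∝ 1/√g, so T'/T = √(9.827/9.797) = 1.00153.
In 86400 s of true time the clock registers 86400/1.00153 = 86268.0 s, so it loses 132 s.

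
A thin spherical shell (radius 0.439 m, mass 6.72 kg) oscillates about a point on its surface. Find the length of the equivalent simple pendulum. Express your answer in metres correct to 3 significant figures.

The equivalent simple-pendulum length is L_eq = I/(md), where I is about the pivot and d = 0.4390 m.
I_cm = (2/3)mR² = 0.8634 kg·m², so I = I_cm + md² = 0.8634 + 1.295 = 2.158 kg·m².
L_eq = 2.158/(6.72 × 0.4390) = 0.732 m.

0.732 m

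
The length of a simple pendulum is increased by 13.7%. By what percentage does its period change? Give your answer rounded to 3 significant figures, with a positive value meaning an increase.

6.63%

T ∝ √L, so T'/T = √(1.137) = 1.066.
Percentage change in T = (1.066 − 1) × 100% = 6.63%.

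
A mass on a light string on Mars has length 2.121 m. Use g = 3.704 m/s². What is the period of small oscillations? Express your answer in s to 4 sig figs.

T = 2π√(L/g) = 2π√(2.121/3.704) = 2π × 0.75672 = 4.755 s.

4.755 s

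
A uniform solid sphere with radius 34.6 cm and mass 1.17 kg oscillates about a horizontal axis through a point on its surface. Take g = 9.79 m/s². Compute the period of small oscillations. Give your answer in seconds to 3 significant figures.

I_cm = (2/5)mr² = 0.05603 kg·m². The pivot is at distance d = 0.346 m from the centre of mass.
By the parallel-axis theorem, I = I_cm + md² = 0.05603 + 0.1401 = 0.1961 kg·m².
T = 2π√(I/(mgd)) = 2π√(0.1961/(1.17 × 9.79 × 0.346)) = 1.40 s.

1.40 s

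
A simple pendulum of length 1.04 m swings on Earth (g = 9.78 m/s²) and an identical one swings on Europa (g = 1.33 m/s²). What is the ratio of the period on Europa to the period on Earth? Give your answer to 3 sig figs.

2.71

T ∝ 1/√g, so T₂/T₁ = √(g₁/g₂) = √(9.78/1.33) = 2.71.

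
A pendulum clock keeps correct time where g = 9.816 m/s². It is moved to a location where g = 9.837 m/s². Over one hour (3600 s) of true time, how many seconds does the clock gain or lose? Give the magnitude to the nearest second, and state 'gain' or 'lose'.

The clock's period scales as T ∝ 1/√g, so T'/T = √(9.816/9.837) = 0.998932.
In 3600 s of true time the clock registers 3600/0.998932 = 3603.8 s, so it gains 4 s.

gain 4 s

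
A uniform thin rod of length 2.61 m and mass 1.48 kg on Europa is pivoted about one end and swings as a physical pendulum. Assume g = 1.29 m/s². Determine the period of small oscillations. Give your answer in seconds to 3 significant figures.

7.30 s

For a physical pendulum T = 2π√(I/(mgd)), with d = 1.305 m from pivot to centre of mass.
I_cm = mL²/12 = 1.48 × 2.61²/12 = 0.8402 kg·m²; I = I_cm + md² = 0.8402 + 1.48 × 1.305² = 3.361 kg·m².
T = 2π√(3.361/(1.48 × 1.29 × 1.305)) = 7.30 s.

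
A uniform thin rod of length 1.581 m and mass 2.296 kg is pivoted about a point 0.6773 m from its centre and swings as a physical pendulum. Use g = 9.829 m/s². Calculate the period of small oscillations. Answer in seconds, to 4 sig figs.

1.989 s

For a physical pendulum T = 2π√(I/(mgd)), with d = 0.67730 m from pivot to centre of mass.
I_cm = mL²/12 = 2.296 × 1.581²/12 = 0.47825 kg·m²; I = I_cm + md² = 0.47825 + 2.296 × 0.67730² = 1.5315 kg·m².
T = 2π√(1.5315/(2.296 × 9.829 × 0.67730)) = 1.989 s.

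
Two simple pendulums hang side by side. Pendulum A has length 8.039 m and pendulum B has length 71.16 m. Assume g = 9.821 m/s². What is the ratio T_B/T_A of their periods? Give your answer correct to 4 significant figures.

T ∝ √L, so T_B/T_A = √(L_B/L_A) = √(71.16/8.039) = 2.975.

2.975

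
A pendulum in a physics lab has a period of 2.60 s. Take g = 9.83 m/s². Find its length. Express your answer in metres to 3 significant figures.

1.68 m

From T = 2π√(L/g), L = gT²/(4π²) = 9.83 × 2.600²/(4π²) = 1.68 m.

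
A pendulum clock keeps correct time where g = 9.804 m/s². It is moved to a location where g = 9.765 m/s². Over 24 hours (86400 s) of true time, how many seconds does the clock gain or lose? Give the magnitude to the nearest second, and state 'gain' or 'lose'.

The clock's period scales as T ∝ 1/√g, so T'/T = √(9.804/9.765) = 1.00199.
In 86400 s of true time the clock registers 86400/1.00199 = 86228.0 s, so it loses 172 s.

lose 172 s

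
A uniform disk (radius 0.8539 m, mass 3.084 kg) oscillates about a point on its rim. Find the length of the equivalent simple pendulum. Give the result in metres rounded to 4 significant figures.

The equivalent simple-pendulum length is L_eq = I/(md), where I is about the pivot and d = 0.85390 m.
I_cm = ½mR² = 1.1243 kg·m², so I = I_cm + md² = 1.1243 + 2.2487 = 3.3730 kg·m².
L_eq = 3.3730/(3.084 × 0.85390) = 1.281 m.

1.281 m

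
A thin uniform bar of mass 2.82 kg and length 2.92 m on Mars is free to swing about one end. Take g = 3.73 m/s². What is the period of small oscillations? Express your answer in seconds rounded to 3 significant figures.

For a physical pendulum T = 2π√(I/(mgd)), with d = 1.460 m from pivot to centre of mass.
I_cm = mL²/12 = 2.82 × 2.92²/12 = 2.004 kg·m²; I = I_cm + md² = 2.004 + 2.82 × 1.460² = 8.015 kg·m².
T = 2π√(8.015/(2.82 × 3.73 × 1.460)) = 4.54 s.

4.54 s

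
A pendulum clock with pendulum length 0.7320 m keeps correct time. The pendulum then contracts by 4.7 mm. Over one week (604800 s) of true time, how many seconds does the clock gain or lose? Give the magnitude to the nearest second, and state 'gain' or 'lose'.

T ∝ √L, so T'/T = √(0.72730/0.7320) = 0.996784.
In 604800 s of true time the clock registers 604800/0.996784 = 606751.0 s, so it gains 1951 s.

gain 1951 s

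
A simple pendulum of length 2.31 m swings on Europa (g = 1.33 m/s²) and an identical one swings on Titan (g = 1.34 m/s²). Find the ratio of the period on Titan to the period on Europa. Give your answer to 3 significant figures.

0.996

T ∝ 1/√g, so T₂/T₁ = √(g₁/g₂) = √(1.33/1.34) = 0.996.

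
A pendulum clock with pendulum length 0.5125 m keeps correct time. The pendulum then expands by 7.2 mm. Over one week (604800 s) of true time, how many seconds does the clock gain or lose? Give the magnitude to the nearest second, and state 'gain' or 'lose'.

lose 4204 s

T ∝ √L, so T'/T = √(0.51970/0.5125) = 1.00700.
In 604800 s of true time the clock registers 604800/1.00700 = 600595.9 s, so it loses 4204 s.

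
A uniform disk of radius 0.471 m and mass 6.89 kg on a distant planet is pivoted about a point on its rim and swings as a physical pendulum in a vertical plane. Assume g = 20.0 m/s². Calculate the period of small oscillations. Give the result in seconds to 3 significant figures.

1.18 s

I_cm = ½mr² = 0.7642 kg·m². The pivot is at distance d = 0.471 m from the centre of mass.
By the parallel-axis theorem, I = I_cm + md² = 0.7642 + 1.528 = 2.293 kg·m².
T = 2π√(I/(mgd)) = 2π√(2.293/(6.89 × 20.0 × 0.471)) = 1.18 s.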